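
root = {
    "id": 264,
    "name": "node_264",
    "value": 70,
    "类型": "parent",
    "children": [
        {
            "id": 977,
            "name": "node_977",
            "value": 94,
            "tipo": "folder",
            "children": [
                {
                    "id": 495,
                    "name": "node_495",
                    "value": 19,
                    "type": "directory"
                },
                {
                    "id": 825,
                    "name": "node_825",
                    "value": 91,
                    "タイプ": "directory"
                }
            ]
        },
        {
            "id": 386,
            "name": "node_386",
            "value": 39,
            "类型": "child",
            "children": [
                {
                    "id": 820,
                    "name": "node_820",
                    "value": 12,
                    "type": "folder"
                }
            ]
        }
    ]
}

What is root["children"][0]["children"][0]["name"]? "node_495"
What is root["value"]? 70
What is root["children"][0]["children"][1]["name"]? "node_825"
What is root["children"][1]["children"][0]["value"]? 12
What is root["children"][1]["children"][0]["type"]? "folder"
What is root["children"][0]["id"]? 977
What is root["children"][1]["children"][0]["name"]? "node_820"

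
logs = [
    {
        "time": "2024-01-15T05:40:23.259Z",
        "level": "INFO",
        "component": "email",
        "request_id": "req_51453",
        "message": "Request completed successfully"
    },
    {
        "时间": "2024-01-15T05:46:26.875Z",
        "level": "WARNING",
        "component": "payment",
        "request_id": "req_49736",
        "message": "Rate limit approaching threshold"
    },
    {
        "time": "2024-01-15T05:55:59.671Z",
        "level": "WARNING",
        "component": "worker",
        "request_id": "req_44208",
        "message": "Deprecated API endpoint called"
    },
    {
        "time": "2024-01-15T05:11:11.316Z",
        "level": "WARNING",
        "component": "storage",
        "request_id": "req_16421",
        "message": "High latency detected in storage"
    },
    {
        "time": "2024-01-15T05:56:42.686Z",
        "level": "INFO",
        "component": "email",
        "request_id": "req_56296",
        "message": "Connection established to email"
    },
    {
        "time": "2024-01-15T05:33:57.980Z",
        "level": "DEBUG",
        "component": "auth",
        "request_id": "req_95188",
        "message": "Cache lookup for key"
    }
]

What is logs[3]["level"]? "WARNING"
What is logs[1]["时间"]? "2024-01-15T05:46:26.875Z"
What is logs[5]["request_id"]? "req_95188"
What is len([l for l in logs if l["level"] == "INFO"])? 2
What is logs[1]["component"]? "payment"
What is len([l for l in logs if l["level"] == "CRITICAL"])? 0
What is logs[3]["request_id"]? "req_16421"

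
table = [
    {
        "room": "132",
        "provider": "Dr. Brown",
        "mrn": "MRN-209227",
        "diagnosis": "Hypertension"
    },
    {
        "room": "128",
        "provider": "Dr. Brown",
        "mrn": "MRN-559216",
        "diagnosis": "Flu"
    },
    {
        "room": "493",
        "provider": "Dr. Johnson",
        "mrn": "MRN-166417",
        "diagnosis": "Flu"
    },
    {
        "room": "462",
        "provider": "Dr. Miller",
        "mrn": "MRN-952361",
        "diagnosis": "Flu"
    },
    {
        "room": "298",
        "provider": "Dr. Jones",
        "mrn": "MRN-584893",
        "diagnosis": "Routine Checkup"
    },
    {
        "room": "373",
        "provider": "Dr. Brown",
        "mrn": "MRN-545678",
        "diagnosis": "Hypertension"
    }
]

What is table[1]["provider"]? "Dr. Brown"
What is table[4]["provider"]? "Dr. Jones"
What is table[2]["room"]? "493"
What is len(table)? 6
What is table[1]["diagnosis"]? "Flu"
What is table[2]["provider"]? "Dr. Johnson"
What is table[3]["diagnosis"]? "Flu"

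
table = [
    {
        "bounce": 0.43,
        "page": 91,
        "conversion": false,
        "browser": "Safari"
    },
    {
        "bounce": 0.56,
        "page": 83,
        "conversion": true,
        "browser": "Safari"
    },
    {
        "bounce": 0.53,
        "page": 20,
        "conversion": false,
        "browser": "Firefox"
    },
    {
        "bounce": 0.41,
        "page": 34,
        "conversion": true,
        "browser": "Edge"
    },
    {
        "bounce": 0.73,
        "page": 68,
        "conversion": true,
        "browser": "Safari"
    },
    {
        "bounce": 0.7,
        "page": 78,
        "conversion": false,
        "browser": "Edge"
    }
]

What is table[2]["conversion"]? False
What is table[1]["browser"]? "Safari"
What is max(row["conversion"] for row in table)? True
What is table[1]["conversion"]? True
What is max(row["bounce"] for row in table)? 0.73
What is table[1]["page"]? 83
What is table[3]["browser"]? "Edge"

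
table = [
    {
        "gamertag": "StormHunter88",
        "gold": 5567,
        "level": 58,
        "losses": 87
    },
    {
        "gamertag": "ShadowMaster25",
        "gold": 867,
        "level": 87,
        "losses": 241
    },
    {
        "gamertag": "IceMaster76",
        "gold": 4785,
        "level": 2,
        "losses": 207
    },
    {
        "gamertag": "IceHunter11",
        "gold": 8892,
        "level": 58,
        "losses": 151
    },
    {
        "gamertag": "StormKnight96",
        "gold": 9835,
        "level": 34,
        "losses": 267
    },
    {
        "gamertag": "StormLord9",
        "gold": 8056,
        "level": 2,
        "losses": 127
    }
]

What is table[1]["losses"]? 241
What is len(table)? 6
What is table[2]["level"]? 2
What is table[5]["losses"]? 127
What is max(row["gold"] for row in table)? 9835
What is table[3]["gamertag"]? "IceHunter11"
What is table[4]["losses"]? 267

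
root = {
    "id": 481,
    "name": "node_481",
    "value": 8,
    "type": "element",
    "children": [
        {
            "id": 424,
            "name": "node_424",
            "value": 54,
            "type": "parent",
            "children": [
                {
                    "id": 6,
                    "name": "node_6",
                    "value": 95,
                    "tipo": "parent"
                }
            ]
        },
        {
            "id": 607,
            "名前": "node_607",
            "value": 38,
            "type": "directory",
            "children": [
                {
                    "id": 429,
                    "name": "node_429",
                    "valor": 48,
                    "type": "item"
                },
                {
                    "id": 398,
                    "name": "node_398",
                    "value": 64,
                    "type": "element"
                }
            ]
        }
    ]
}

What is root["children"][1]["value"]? 38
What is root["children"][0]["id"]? 424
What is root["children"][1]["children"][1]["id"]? 398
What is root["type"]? "element"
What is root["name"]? "node_481"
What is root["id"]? 481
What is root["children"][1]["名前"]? "node_607"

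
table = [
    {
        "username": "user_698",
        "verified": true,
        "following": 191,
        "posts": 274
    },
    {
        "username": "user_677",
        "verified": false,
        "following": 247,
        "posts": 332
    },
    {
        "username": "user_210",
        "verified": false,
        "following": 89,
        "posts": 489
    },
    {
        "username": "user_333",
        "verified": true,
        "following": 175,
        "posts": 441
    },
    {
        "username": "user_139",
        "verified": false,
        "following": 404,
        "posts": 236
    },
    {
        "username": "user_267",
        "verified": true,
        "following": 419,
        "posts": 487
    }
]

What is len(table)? 6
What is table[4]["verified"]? False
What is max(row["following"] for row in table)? 419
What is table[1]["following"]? 247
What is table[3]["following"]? 175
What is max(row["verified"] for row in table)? True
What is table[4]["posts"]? 236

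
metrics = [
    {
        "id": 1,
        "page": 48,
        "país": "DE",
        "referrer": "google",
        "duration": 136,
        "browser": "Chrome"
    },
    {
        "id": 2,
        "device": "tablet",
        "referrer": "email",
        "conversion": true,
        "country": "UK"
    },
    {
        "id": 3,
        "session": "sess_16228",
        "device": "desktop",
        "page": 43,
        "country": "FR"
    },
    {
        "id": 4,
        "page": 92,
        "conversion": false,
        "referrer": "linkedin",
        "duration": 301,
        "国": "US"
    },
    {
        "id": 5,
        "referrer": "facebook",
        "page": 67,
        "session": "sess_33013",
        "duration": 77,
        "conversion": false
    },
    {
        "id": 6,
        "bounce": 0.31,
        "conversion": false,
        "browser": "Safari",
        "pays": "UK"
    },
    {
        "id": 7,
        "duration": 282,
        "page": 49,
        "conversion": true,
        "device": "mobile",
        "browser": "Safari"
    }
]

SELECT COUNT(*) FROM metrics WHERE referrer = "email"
1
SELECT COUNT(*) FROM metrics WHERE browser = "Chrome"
1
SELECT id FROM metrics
[1, 2, 3, 4, 5, 6, 7]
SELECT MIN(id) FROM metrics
1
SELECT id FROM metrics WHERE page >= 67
[4, 5]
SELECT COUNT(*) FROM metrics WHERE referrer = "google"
1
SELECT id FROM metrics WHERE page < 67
[1, 3, 7]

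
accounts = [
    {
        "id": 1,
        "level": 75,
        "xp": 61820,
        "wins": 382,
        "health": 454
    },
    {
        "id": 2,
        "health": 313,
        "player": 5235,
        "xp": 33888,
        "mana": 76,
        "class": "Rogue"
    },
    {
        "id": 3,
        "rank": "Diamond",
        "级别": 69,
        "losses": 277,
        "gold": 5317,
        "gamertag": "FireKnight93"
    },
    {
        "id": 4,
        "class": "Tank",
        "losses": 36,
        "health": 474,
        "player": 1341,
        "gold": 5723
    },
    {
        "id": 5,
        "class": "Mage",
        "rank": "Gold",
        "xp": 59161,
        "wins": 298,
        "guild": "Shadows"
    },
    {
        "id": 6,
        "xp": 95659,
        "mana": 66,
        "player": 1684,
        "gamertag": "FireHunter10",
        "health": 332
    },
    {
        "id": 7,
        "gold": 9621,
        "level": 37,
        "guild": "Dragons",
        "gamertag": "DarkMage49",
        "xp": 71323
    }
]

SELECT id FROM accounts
[1, 2, 3, 4, 5, 6, 7]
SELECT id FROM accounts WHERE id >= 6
[6, 7]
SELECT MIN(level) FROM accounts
37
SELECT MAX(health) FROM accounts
474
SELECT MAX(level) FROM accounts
75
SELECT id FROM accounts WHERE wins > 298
[1]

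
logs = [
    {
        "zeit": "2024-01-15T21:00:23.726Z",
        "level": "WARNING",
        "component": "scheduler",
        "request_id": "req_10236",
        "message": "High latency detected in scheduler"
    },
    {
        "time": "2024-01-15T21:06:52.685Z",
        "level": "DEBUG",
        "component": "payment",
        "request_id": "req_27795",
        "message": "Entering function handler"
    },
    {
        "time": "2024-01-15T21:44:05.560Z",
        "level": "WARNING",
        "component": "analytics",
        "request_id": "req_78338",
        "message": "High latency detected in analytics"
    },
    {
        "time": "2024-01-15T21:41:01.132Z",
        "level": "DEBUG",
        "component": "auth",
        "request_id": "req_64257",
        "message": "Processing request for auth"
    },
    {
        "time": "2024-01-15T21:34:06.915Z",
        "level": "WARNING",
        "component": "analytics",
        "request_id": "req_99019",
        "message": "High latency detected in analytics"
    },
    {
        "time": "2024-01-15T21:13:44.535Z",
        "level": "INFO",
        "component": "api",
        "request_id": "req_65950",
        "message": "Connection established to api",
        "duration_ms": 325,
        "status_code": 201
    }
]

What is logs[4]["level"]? "WARNING"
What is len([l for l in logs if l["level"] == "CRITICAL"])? 0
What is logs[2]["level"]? "WARNING"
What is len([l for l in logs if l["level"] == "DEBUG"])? 2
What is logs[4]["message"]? "High latency detected in analytics"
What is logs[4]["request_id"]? "req_99019"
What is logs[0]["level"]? "WARNING"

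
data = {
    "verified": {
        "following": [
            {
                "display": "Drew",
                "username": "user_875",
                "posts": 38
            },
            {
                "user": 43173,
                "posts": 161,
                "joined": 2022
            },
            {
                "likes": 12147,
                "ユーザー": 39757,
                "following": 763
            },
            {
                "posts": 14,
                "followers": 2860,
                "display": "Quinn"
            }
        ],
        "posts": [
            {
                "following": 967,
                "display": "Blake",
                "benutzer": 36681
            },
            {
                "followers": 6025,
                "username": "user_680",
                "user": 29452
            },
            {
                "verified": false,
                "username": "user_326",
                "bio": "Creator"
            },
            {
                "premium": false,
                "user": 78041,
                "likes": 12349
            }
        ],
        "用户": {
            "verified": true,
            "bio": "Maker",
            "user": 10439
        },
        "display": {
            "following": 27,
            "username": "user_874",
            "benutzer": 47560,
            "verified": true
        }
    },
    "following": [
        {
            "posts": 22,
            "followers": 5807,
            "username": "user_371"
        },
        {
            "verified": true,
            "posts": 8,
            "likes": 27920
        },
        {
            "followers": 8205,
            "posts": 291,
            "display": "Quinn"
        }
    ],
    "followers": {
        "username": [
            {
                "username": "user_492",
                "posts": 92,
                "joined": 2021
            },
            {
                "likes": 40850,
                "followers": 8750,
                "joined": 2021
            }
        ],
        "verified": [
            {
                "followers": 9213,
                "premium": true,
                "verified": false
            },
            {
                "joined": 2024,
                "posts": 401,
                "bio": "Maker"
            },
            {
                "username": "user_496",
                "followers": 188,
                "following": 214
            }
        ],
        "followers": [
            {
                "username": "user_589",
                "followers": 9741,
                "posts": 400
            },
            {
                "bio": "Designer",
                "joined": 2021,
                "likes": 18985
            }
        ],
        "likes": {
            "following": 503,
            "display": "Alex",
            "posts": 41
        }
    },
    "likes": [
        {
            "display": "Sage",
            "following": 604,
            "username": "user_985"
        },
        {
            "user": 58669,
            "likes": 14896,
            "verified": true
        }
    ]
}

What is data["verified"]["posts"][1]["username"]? "user_680"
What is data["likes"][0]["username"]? "user_985"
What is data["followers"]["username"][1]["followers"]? 8750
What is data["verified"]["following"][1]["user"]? 43173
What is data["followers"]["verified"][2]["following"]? 214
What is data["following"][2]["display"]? "Quinn"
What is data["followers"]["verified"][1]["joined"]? 2024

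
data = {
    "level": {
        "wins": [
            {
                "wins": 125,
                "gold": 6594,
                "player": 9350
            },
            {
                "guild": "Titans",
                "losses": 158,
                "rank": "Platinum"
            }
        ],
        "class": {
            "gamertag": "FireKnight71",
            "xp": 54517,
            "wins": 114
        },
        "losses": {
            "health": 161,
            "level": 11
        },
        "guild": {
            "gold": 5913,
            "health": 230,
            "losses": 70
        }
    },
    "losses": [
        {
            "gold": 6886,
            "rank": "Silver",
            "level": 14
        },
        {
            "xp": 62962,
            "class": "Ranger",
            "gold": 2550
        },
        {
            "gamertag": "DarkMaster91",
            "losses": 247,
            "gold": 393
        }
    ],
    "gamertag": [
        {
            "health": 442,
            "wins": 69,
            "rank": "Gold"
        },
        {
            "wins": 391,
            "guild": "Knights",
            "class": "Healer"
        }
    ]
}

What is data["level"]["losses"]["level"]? 11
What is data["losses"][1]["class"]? "Ranger"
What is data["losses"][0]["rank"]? "Silver"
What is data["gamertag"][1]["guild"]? "Knights"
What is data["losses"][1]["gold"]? 2550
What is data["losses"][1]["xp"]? 62962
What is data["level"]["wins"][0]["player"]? 9350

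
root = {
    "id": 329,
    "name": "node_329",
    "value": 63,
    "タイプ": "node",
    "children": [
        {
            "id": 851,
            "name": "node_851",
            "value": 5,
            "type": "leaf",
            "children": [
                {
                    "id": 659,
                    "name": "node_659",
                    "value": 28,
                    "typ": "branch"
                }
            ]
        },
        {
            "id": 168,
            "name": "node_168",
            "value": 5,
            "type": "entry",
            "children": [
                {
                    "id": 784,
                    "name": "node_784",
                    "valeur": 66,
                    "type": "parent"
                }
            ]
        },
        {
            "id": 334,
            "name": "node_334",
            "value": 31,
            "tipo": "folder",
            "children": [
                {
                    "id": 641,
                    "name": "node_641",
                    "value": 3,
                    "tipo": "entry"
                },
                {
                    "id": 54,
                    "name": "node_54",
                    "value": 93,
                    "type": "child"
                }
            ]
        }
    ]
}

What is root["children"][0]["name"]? "node_851"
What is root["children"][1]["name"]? "node_168"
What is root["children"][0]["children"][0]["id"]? 659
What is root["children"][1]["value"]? 5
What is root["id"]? 329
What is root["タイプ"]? "node"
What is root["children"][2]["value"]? 31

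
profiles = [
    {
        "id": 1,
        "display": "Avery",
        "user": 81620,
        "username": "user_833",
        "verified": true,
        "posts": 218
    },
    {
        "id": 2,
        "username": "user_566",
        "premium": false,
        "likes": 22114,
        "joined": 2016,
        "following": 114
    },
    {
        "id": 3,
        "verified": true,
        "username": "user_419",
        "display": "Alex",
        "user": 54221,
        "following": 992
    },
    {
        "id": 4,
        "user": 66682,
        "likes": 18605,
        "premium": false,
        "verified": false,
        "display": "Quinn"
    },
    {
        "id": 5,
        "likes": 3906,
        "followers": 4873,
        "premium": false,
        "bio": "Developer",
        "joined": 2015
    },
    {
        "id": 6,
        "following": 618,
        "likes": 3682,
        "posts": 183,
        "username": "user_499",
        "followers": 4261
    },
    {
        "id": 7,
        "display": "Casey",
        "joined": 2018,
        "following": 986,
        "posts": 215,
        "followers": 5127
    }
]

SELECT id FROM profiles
[1, 2, 3, 4, 5, 6, 7]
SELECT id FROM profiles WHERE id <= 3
[1, 2, 3]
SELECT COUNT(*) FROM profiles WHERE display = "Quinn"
1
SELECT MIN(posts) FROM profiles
183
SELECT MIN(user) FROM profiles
54221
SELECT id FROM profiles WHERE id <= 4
[1, 2, 3, 4]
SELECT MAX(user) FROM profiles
81620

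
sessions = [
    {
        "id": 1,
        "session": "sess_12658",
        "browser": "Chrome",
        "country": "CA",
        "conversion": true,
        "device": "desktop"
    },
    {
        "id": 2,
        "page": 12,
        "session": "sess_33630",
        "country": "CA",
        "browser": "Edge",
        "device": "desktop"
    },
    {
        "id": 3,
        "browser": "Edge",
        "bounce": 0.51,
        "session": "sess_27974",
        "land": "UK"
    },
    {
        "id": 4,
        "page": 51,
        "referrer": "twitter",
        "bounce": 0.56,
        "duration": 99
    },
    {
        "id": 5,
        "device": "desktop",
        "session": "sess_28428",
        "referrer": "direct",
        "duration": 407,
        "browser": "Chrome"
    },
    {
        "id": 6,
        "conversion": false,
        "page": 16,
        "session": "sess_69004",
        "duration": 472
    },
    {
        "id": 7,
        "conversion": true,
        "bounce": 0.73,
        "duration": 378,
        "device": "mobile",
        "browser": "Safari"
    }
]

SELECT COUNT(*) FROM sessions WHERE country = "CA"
2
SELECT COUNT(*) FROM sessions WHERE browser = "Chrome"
2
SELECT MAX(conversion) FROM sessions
True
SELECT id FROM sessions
[1, 2, 3, 4, 5, 6, 7]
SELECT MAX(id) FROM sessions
7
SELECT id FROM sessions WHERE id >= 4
[4, 5, 6, 7]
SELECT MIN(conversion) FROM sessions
False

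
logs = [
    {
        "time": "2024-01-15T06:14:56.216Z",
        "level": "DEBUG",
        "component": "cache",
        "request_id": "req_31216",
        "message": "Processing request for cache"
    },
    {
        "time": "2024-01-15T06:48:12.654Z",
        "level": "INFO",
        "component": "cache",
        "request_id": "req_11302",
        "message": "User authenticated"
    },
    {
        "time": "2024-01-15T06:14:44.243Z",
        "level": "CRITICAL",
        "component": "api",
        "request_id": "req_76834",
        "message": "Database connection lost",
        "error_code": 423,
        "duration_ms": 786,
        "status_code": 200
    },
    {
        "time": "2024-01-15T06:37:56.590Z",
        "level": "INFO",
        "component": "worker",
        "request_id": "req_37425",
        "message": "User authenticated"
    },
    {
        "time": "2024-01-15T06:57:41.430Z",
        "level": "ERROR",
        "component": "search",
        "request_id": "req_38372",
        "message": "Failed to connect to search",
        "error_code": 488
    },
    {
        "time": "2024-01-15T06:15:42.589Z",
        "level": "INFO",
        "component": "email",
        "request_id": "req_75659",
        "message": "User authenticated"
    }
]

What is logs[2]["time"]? "2024-01-15T06:14:44.243Z"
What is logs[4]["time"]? "2024-01-15T06:57:41.430Z"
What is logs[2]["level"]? "CRITICAL"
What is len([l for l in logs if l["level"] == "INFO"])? 3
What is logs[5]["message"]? "User authenticated"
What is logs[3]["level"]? "INFO"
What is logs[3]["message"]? "User authenticated"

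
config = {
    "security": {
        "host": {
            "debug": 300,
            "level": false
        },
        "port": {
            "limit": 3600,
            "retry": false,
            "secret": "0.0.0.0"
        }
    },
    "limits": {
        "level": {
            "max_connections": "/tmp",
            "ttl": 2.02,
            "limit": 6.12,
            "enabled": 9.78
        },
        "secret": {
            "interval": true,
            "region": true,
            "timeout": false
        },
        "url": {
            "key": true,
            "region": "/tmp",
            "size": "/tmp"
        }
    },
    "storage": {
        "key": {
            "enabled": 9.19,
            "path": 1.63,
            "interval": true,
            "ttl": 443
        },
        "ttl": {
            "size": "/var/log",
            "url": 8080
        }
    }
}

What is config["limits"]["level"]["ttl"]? 2.02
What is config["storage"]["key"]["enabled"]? 9.19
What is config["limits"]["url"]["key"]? True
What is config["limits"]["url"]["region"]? "/tmp"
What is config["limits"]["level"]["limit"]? 6.12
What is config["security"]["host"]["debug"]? 300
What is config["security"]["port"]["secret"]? "0.0.0.0"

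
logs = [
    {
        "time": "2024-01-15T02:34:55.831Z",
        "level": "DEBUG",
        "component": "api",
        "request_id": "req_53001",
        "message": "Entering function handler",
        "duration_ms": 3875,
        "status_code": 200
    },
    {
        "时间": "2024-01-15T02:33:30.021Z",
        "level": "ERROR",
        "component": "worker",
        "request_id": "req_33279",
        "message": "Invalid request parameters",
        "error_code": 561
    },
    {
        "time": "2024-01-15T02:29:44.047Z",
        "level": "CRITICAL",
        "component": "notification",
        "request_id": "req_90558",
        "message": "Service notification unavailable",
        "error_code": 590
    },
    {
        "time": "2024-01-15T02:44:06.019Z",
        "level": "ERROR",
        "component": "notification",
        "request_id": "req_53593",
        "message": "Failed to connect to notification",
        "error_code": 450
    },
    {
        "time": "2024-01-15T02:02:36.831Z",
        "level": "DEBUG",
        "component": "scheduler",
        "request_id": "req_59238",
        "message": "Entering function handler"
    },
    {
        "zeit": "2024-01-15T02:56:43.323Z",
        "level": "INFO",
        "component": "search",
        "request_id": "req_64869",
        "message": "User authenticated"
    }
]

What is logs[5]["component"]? "search"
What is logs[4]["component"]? "scheduler"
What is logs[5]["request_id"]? "req_64869"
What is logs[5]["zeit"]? "2024-01-15T02:56:43.323Z"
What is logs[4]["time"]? "2024-01-15T02:02:36.831Z"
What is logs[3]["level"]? "ERROR"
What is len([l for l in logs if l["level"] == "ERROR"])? 2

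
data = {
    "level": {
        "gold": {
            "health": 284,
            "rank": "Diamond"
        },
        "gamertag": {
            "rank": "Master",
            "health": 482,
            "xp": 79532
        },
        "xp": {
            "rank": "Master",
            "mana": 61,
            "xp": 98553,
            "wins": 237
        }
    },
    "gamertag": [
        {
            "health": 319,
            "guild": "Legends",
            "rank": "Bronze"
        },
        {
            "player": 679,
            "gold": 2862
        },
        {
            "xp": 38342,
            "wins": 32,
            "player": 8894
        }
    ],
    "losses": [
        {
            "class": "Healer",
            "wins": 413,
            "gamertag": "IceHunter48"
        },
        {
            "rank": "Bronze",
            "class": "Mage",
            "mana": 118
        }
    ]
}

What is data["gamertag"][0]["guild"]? "Legends"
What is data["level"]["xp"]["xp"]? 98553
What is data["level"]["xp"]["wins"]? 237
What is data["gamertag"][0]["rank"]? "Bronze"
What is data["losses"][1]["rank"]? "Bronze"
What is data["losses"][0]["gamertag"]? "IceHunter48"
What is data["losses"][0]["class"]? "Healer"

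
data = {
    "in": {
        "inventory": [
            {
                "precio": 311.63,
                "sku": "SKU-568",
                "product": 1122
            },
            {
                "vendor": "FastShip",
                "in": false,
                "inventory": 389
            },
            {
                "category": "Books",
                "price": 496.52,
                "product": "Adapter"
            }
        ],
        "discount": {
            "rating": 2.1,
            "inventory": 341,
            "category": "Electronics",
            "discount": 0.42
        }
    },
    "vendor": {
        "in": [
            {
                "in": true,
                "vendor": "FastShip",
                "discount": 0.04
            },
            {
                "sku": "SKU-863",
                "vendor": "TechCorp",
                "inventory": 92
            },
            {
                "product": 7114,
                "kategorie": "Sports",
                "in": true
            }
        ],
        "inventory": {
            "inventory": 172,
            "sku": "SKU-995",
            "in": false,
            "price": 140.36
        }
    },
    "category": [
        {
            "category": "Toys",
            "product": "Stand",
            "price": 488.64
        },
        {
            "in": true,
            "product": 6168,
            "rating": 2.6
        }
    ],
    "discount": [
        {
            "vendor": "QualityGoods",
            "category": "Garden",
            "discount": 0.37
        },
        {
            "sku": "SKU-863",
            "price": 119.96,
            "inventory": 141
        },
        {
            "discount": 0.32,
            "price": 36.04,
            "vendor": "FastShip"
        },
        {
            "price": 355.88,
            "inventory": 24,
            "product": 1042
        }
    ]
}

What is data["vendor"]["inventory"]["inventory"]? 172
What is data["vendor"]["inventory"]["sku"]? "SKU-995"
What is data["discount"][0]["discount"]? 0.37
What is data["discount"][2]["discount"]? 0.32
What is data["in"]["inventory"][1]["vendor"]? "FastShip"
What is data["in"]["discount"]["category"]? "Electronics"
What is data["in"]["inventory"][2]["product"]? "Adapter"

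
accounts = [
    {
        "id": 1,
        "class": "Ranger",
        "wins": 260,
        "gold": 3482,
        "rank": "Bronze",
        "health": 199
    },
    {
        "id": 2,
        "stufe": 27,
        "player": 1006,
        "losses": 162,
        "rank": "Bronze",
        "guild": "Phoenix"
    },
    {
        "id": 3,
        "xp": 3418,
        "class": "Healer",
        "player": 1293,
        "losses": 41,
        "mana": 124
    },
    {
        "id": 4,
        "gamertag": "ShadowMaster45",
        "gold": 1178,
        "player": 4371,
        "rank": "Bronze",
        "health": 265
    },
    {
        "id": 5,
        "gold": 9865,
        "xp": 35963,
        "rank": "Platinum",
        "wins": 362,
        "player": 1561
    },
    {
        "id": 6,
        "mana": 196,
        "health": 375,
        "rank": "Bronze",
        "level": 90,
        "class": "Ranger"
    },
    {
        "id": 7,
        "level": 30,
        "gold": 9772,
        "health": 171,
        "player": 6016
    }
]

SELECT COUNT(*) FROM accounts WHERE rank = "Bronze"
4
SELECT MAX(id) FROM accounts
7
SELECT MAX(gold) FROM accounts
9865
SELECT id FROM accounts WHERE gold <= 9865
[1, 4, 5, 7]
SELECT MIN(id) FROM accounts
1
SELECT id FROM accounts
[1, 2, 3, 4, 5, 6, 7]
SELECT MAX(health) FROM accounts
375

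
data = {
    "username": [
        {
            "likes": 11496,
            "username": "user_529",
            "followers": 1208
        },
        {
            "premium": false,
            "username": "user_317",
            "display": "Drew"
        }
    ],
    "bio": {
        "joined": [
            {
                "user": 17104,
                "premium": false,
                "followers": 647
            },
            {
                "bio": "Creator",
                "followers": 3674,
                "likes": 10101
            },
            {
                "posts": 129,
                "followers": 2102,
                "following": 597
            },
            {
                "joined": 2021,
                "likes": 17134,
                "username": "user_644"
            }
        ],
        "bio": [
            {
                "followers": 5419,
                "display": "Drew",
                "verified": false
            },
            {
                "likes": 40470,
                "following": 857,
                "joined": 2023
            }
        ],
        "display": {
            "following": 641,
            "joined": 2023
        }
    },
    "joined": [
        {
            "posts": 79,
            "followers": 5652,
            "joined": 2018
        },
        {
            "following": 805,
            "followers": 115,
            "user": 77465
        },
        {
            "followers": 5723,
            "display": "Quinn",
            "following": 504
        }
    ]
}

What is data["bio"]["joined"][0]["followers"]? 647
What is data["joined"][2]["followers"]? 5723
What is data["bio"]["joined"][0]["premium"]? False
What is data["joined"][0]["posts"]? 79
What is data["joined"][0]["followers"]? 5652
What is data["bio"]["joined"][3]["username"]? "user_644"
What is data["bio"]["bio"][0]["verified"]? False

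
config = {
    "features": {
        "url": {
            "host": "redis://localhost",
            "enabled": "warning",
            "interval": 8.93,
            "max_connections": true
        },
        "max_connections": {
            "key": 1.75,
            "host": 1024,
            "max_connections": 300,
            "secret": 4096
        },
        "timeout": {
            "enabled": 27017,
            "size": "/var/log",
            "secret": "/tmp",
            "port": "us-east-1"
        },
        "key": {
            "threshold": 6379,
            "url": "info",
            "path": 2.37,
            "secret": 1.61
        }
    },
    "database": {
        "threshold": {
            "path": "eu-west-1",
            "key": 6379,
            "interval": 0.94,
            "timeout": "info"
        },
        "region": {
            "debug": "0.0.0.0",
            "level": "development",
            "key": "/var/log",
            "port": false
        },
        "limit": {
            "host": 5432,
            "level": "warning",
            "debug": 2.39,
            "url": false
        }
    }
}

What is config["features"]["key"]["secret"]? 1.61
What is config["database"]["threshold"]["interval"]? 0.94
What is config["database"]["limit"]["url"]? False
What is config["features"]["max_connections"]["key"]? 1.75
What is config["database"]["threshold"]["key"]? 6379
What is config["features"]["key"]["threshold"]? 6379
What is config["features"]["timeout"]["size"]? "/var/log"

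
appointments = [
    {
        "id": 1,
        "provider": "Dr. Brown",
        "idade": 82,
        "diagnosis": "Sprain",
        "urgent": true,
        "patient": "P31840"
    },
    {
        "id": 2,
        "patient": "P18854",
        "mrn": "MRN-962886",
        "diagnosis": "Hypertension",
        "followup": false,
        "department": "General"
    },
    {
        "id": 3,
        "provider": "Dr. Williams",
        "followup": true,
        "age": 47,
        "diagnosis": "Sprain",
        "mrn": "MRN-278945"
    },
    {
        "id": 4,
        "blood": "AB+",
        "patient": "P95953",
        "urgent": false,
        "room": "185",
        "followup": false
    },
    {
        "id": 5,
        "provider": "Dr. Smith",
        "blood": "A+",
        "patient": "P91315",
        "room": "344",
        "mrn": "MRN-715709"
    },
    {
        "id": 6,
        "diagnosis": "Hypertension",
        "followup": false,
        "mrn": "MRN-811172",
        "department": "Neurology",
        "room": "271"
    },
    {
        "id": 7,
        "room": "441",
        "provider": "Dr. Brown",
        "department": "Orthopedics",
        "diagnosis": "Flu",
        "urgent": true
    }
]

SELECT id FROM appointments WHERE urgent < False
[]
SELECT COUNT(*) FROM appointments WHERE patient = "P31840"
1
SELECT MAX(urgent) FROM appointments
True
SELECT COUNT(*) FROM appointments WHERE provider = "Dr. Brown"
2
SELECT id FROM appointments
[1, 2, 3, 4, 5, 6, 7]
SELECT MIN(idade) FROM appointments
82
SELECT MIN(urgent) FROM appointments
False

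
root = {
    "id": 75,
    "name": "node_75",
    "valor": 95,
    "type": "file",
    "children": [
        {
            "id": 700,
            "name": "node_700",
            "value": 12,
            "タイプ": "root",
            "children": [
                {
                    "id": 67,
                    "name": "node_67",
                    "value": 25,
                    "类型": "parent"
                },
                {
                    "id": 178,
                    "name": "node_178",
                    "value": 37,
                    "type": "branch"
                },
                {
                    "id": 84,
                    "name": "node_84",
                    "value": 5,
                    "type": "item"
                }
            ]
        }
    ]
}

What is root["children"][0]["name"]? "node_700"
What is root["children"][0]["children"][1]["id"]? 178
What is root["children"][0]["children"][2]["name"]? "node_84"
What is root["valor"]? 95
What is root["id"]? 75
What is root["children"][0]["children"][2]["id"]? 84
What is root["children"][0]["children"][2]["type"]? "item"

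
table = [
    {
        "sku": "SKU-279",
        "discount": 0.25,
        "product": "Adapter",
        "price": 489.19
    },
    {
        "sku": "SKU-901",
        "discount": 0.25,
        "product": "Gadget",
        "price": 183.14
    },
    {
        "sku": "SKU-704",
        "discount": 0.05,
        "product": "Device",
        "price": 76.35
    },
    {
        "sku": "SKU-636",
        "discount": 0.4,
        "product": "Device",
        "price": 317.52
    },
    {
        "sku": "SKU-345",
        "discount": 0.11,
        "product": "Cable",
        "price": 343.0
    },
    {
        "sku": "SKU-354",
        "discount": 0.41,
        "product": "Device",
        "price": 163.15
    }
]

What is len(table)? 6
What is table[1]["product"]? "Gadget"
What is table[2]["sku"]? "SKU-704"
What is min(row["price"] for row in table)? 76.35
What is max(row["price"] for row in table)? 489.19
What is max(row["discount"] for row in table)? 0.41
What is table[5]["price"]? 163.15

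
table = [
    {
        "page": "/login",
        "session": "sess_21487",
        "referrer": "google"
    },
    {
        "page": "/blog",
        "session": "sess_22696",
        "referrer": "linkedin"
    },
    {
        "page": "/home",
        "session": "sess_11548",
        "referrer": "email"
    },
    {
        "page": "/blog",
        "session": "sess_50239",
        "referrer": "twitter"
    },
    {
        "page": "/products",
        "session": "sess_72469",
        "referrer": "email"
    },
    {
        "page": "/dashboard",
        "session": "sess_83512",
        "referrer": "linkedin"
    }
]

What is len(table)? 6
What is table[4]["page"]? "/products"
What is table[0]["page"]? "/login"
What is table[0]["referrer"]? "google"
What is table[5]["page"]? "/dashboard"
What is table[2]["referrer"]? "email"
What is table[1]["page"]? "/blog"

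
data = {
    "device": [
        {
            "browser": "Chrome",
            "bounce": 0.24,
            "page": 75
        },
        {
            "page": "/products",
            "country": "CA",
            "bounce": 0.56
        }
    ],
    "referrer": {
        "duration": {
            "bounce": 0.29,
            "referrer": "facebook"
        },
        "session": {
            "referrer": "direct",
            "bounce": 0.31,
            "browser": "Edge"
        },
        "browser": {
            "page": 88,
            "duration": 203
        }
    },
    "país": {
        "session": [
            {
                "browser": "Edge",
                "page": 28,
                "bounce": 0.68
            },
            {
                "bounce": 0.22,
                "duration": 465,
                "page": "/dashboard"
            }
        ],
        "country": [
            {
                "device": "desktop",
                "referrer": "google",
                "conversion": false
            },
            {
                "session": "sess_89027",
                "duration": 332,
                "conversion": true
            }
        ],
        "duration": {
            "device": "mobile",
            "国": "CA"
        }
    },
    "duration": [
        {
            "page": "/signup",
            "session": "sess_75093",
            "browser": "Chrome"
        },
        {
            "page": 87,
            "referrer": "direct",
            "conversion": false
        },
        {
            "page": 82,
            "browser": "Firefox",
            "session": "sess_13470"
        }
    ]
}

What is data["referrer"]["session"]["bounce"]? 0.31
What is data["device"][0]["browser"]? "Chrome"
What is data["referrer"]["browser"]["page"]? 88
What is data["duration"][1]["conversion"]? False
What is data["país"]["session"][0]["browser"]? "Edge"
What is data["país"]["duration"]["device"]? "mobile"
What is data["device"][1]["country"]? "CA"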